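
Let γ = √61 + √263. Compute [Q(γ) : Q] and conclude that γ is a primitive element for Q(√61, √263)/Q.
[Q(γ) : Q] = 4 (equivalently, Q(γ) = Q(√61, √263))

Obviously Q(γ) ⊆ Q(√61, √263), and [Q(√61, √263):Q] = 4 (since 61, 263 are distinct squarefree integers > 1 with 16043 not a perfect square). To show equality we compute the minimal polynomial of γ. From γ = √61 + √263: γ^2 = 61 + 2√(16043) + 263 = 324 + 2√(16043), so γ^2 - 324 = 2√(16043); squaring, (γ^2 - 324)^2 = 4·16043, i.e. γ^4 - 648γ^2 + 104976 - 64172 = 0, i.e. γ^4 - 648γ^2 + 40804 = 0. So γ is a root of x^4 - 648x^2 + 40804. This polynomial is irreducible over Q: it has no rational root (each ±√61 ± √263 is irrational), and any factorization into two quadratics over Q would force √(16043) ∈ Q (pairing opposite roots) or √61, √263 ∈ Q (other pairings), all impossible. Hence [Q(γ):Q] = 4 = [Q(√61, √263):Q], so Q(γ) = Q(√61, √263).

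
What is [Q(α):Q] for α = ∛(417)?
[Q(α):Q] = 3

The minimal polynomial of α is x^3 - 417, irreducible over Q since 417 is not a perfect cube (so x^3 - 417 has no rational root). Hence [Q(α):Q] = deg(m_α) = 3.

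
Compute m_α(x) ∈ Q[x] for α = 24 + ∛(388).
m_α(x) = x^3 - 72x^2 + 1728x - 14212

Set β = α - 24 = ∛(388), so β^3 = 388. Then (α - 24)^3 - 388 = 0, i.e. α is a root of g(x) = (x - 24)^3 - 388 = x^3 - 72x^2 + 1728x - 14212. Since g(x) = h(x - 24) where h(x) = x^3 - 388, and h is irreducible over Q (because 388 is not a perfect cube, so h has no rational root, and a monic cubic with no rational root is irreducible), g is also irreducible (irreducibility is preserved under the substitution x → x - 24). Hence m_α(x) = x^3 - 72x^2 + 1728x - 14212.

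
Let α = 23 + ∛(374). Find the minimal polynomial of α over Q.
m_α(x) = x^3 - 69x^2 + 1587x - 12541

Set β = α - 23 = ∛(374), so β^3 = 374. Then (α - 23)^3 - 374 = 0, i.e. α is a root of g(x) = (x - 23)^3 - 374 = x^3 - 69x^2 + 1587x - 12541. Since g(x) = h(x - 23) where h(x) = x^3 - 374, and h is irreducible over Q (because 374 is not a perfect cube, so h has no rational root, and a monic cubic with no rational root is irreducible), g is also irreducible (irreducibility is preserved under the substitution x → x - 23). Hence m_α(x) = x^3 - 69x^2 + 1587x - 12541.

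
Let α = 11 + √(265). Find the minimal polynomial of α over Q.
m_α(x) = x^2 - 22x - 144

From α - 11 = √(265), squaring gives (α - 11)^2 = 265, i.e. α^2 - 22α + 121 = 265, so α^2 - 22α - 144 = 0. The discriminant of x^2 - 22x - 144 is (-22)^2 - 4·(-144) = 484 + 576 = 1060, and 4·(265) is not a perfect square in Q since 265 is squarefree and ≠ 1. Hence x^2 - 22x - 144 is irreducible over Q and is the minimal polynomial of α.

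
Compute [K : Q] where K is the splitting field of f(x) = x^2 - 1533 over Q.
[K : Q] = 2

f(x) = x^2 - 1533 factors as (x - √1533)(x + √1533). The splitting field is K = Q(√1533). Since 1533 is squarefree and > 1, it is not a perfect square, so x^2 - 1533 is irreducible over Q and [Q(√1533) : Q] = 2. Hence [K : Q] = 2.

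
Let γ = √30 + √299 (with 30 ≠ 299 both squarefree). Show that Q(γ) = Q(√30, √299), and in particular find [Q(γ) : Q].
[Q(γ) : Q] = 4 (equivalently, Q(γ) = Q(√30, √299))

Obviously Q(γ) ⊆ Q(√30, √299), and [Q(√30, √299):Q] = 4 (since 30, 299 are distinct squarefree integers > 1 with 8970 not a perfect square). To show equality we compute the minimal polynomial of γ. From γ = √30 + √299: γ^2 = 30 + 2√(8970) + 299 = 329 + 2√(8970), so γ^2 - 329 = 2√(8970); squaring, (γ^2 - 329)^2 = 4·8970, i.e. γ^4 - 658γ^2 + 108241 - 35880 = 0, i.e. γ^4 - 658γ^2 + 72361 = 0. So γ is a root of x^4 - 658x^2 + 72361. This polynomial is irreducible over Q: it has no rational root (each ±√30 ± √299 is irrational), and any factorization into two quadratics over Q would force √(8970) ∈ Q (pairing opposite roots) or √30, √299 ∈ Q (other pairings), all impossible. Hence [Q(γ):Q] = 4 = [Q(√30, √299):Q], so Q(γ) = Q(√30, √299).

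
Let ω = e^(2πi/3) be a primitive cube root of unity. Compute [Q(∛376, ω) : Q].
[Q(∛376, ω) : Q] = 6

[Q(∛376):Q] = 3 (min poly x^3 - 376, irreducible since 376 is not a perfect cube). [Q(ω):Q] = 2 (min poly x^2 + x + 1). Since Q(∛376) ⊂ R and ω ∉ R, we have ω ∉ Q(∛376), so x^2 + x + 1 remains irreducible over Q(∛376) and [Q(∛376, ω) : Q(∛376)] = 2. By the tower law, [Q(∛376, ω) : Q] = 3 · 2 = 6. (In fact Q(∛376, ω) is the splitting field of x^3 - 376 over Q.)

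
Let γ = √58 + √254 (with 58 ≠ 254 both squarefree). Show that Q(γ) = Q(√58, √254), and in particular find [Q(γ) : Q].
[Q(γ) : Q] = 4 (equivalently, Q(γ) = Q(√58, √254))

Obviously Q(γ) ⊆ Q(√58, √254), and [Q(√58, √254):Q] = 4 (since 58, 254 are distinct squarefree integers > 1 with 14732 not a perfect square). To show equality we compute the minimal polynomial of γ. From γ = √58 + √254: γ^2 = 58 + 2√(14732) + 254 = 312 + 2√(14732), so γ^2 - 312 = 2√(14732); squaring, (γ^2 - 312)^2 = 4·14732, i.e. γ^4 - 624γ^2 + 97344 - 58928 = 0, i.e. γ^4 - 624γ^2 + 38416 = 0. So γ is a root of x^4 - 624x^2 + 38416. This polynomial is irreducible over Q: it has no rational root (each ±√58 ± √254 is irrational), and any factorization into two quadratics over Q would force √(14732) ∈ Q (pairing opposite roots) or √58, √254 ∈ Q (other pairings), all impossible. Hence [Q(γ):Q] = 4 = [Q(√58, √254):Q], so Q(γ) = Q(√58, √254).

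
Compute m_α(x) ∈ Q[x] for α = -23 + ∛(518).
m_α(x) = x^3 + 69x^2 + 1587x + 11649

Set β = α + 23 = ∛(518), so β^3 = 518. Then (α + 23)^3 - 518 = 0, i.e. α is a root of g(x) = (x + 23)^3 - 518 = x^3 + 69x^2 + 1587x + 11649. Since g(x) = h(x + 23) where h(x) = x^3 - 518, and h is irreducible over Q (because 518 is not a perfect cube, so h has no rational root, and a monic cubic with no rational root is irreducible), g is also irreducible (irreducibility is preserved under the substitution x → x + 23). Hence m_α(x) = x^3 + 69x^2 + 1587x + 11649.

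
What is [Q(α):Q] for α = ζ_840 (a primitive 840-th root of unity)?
[Q(α):Q] = 192

The minimal polynomial of ζ_840 over Q is the 840-th cyclotomic polynomial Φ_840(x), which is irreducible over Q and has degree φ(840) = 192. Hence [Q(α):Q] = φ(840) = 192.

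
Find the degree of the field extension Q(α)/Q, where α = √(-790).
[Q(α):Q] = 2

[Q(α):Q] equals the degree of the minimal polynomial of α. Here α^2 = -790 and x^2 + 790 is irreducible (d = -790 is squarefree, ≠ 1, hence not a square), so deg(m_α) = 2. Thus [Q(α):Q] = 2.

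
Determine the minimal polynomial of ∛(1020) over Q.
m_α(x) = x^3 - 1020

α satisfies α^3 = 1020, so x^3 - 1020 annihilates α. By the rational root test, a rational root p/q (in lowest terms) of x^3 - 1020 would satisfy p^3 = 1020 q^3, forcing q = 1 and p^3 = 1020; but 1020 is not a perfect cube, contradiction. A monic cubic over Q with no rational root is irreducible (any nontrivial factorization would include a linear factor). Hence x^3 - 1020 is the minimal polynomial of α, and in particular [Q(α):Q] = 3.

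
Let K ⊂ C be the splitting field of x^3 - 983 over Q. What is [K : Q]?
[K : Q] = 6

The roots of x^3 - 983 are ∛983, ω∛983, ω^2∛983 where ω = e^(2πi/3) is a primitive cube root of unity, so K = Q(∛983, ω). Now [Q(∛983):Q] = 3 (since 983 is not a perfect cube, x^3 - 983 is irreducible) and [Q(ω):Q] = 2. Both 2 and 3 divide [K:Q], and [K:Q] ≤ 3·2 = 6, so [K:Q] = 6. (Equivalently: Q(∛983) ⊂ R but ω ∉ R, so [K : Q(∛983)] = 2.)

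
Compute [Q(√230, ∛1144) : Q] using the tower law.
[Q(√230, ∛1144) : Q] = 6

Let L = Q(√230, ∛1144). Since Q(√230) ⊂ L and [Q(√230):Q] = 2, the tower law gives 2 | [L:Q]. Likewise Q(∛1144) ⊂ L with [Q(∛1144):Q] = 3 (because 1144 is not a perfect cube), so 3 | [L:Q]. As gcd(2,3) = 1, [L:Q] is divisible by 6. Conversely L is generated over Q by √230 and ∛1144, so [L:Q] ≤ 2·3 = 6. Therefore [Q(√230, ∛1144) : Q] = 6.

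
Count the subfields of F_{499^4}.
F_{499^4} has 3 subfields

The subfields of F_{p^n} are exactly the fields F_{p^d} for d | n (each is the fixed field of the unique index-d subgroup of Gal(F_{p^n}/F_p) ≅ Z/nZ). The divisors of n = 4 are {1, 2, 4}, giving 3 subfields: F_{499^1}, F_{499^2}, F_{499^4}.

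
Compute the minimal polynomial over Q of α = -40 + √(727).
m_α(x) = x^2 + 80x + 873

From α + 40 = √(727), squaring gives (α + 40)^2 = 727, i.e. α^2 + 80α + 1600 = 727, so α^2 + 80α + 873 = 0. The discriminant of x^2 + 80x + 873 is (80)^2 - 4·(873) = 6400 - 3492 = 2908, and 4·(727) is not a perfect square in Q since 727 is squarefree and ≠ 1. Hence x^2 + 80x + 873 is irreducible over Q and is the minimal polynomial of α.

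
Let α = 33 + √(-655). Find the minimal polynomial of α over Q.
m_α(x) = x^2 - 66x + 1744

From α - 33 = √(-655), squaring gives (α - 33)^2 = -655, i.e. α^2 - 66α + 1089 = -655, so α^2 - 66α + 1744 = 0. The discriminant of x^2 - 66x + 1744 is (-66)^2 - 4·(1744) = 4356 - 6976 = -2620, and 4·(-655) is not a perfect square in Q since -655 is squarefree and ≠ 1. Hence x^2 - 66x + 1744 is irreducible over Q and is the minimal polynomial of α.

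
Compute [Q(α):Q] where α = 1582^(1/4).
[Q(α):Q] = 4

α is a root of x^4 - 1582. By Eisenstein's criterion at the prime p = 2 (which divides the constant term 1582 but p^2 = 4 does not, since 1582 is squarefree), x^4 - 1582 is irreducible over Q. Hence [Q(α):Q] = 4.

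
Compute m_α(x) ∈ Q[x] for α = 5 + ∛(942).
m_α(x) = x^3 - 15x^2 + 75x - 1067

Set β = α - 5 = ∛(942), so β^3 = 942. Then (α - 5)^3 - 942 = 0, i.e. α is a root of g(x) = (x - 5)^3 - 942 = x^3 - 15x^2 + 75x - 1067. Since g(x) = h(x - 5) where h(x) = x^3 - 942, and h is irreducible over Q (because 942 is not a perfect cube, so h has no rational root, and a monic cubic with no rational root is irreducible), g is also irreducible (irreducibility is preserved under the substitution x → x - 5). Hence m_α(x) = x^3 - 15x^2 + 75x - 1067.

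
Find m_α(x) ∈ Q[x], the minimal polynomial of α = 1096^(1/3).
m_α(x) = x^3 - 1096

α satisfies α^3 = 1096, so x^3 - 1096 annihilates α. By the rational root test, a rational root p/q (in lowest terms) of x^3 - 1096 would satisfy p^3 = 1096 q^3, forcing q = 1 and p^3 = 1096; but 1096 is not a perfect cube, contradiction. A monic cubic over Q with no rational root is irreducible (any nontrivial factorization would include a linear factor). Hence x^3 - 1096 is the minimal polynomial of α, and in particular [Q(α):Q] = 3.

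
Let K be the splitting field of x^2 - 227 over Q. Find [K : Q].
[K : Q] = 2

f(x) = x^2 - 227 factors as (x - √227)(x + √227). The splitting field is K = Q(√227). Since 227 is squarefree and > 1, it is not a perfect square, so x^2 - 227 is irreducible over Q and [Q(√227) : Q] = 2. Hence [K : Q] = 2.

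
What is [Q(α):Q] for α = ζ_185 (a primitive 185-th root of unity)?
[Q(α):Q] = 144

The minimal polynomial of ζ_185 over Q is the 185-th cyclotomic polynomial Φ_185(x), which is irreducible over Q and has degree φ(185) = 144. Hence [Q(α):Q] = φ(185) = 144.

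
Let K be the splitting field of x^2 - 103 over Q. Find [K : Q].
[K : Q] = 2

f(x) = x^2 - 103 factors as (x - √103)(x + √103). The splitting field is K = Q(√103). Since 103 is squarefree and > 1, it is not a perfect square, so x^2 - 103 is irreducible over Q and [Q(√103) : Q] = 2. Hence [K : Q] = 2.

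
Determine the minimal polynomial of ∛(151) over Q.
m_α(x) = x^3 - 151

α satisfies α^3 = 151, so x^3 - 151 annihilates α. By the rational root test, a rational root p/q (in lowest terms) of x^3 - 151 would satisfy p^3 = 151 q^3, forcing q = 1 and p^3 = 151; but 151 is not a perfect cube, contradiction. A monic cubic over Q with no rational root is irreducible (any nontrivial factorization would include a linear factor). Hence x^3 - 151 is the minimal polynomial of α, and in particular [Q(α):Q] = 3.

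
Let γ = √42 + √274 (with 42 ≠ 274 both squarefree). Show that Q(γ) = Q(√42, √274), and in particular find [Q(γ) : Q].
[Q(γ) : Q] = 4 (equivalently, Q(γ) = Q(√42, √274))

Obviously Q(γ) ⊆ Q(√42, √274), and [Q(√42, √274):Q] = 4 (since 42, 274 are distinct squarefree integers > 1 with 11508 not a perfect square). To show equality we compute the minimal polynomial of γ. From γ = √42 + √274: γ^2 = 42 + 2√(11508) + 274 = 316 + 2√(11508), so γ^2 - 316 = 2√(11508); squaring, (γ^2 - 316)^2 = 4·11508, i.e. γ^4 - 632γ^2 + 99856 - 46032 = 0, i.e. γ^4 - 632γ^2 + 53824 = 0. So γ is a root of x^4 - 632x^2 + 53824. This polynomial is irreducible over Q: it has no rational root (each ±√42 ± √274 is irrational), and any factorization into two quadratics over Q would force √(11508) ∈ Q (pairing opposite roots) or √42, √274 ∈ Q (other pairings), all impossible. Hence [Q(γ):Q] = 4 = [Q(√42, √274):Q], so Q(γ) = Q(√42, √274).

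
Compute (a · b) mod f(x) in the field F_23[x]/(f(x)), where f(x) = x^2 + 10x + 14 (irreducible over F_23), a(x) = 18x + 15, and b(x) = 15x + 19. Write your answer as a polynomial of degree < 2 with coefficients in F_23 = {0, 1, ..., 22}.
a · b ≡ 6x + 1 (mod f(x))

Multiply in F_23[x]: a(x)·b(x) = (18x + 15)·(15x + 19) = 17x^2 + 15x + 9. This has degree ≥ 2, so divide by f(x) over F_23: 17x^2 + 15x + 9 = (17)·(x^2 + 10x + 14) + (6x + 1). Hence a·b ≡ 6x + 1 (mod f). (F_23[x]/(f) is a field with 23^2 = 529 elements since f is irreducible of degree 2.)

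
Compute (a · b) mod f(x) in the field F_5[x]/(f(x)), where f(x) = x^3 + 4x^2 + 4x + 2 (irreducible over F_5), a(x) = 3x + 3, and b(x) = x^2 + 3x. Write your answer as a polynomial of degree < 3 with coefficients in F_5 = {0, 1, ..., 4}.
a · b ≡ 2x + 4 (mod f(x))

Multiply in F_5[x]: a(x)·b(x) = (3x + 3)·(x^2 + 3x) = 3x^3 + 2x^2 + 4x. This has degree ≥ 3, so divide by f(x) over F_5: 3x^3 + 2x^2 + 4x = (3)·(x^3 + 4x^2 + 4x + 2) + (2x + 4). Hence a·b ≡ 2x + 4 (mod f). (F_5[x]/(f) is a field with 5^3 = 125 elements since f is irreducible of degree 3.)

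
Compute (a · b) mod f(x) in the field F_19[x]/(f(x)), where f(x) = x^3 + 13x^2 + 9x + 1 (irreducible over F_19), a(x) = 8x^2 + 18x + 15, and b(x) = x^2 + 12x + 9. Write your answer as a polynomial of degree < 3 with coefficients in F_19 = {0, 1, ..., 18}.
a · b ≡ 6x^2 + 16x + 11 (mod f(x))

Multiply in F_19[x]: a(x)·b(x) = (8x^2 + 18x + 15)·(x^2 + 12x + 9) = 8x^4 + 18x^2 + 2. This has degree ≥ 3, so divide by f(x) over F_19: 8x^4 + 18x^2 + 2 = (8x + 10)·(x^3 + 13x^2 + 9x + 1) + (6x^2 + 16x + 11). Hence a·b ≡ 6x^2 + 16x + 11 (mod f). (F_19[x]/(f) is a field with 19^3 = 6859 elements since f is irreducible of degree 3.)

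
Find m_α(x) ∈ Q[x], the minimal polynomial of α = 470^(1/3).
m_α(x) = x^3 - 470

α satisfies α^3 = 470, so x^3 - 470 annihilates α. By the rational root test, a rational root p/q (in lowest terms) of x^3 - 470 would satisfy p^3 = 470 q^3, forcing q = 1 and p^3 = 470; but 470 is not a perfect cube, contradiction. A monic cubic over Q with no rational root is irreducible (any nontrivial factorization would include a linear factor). Hence x^3 - 470 is the minimal polynomial of α, and in particular [Q(α):Q] = 3.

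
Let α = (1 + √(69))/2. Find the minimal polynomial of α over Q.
m_α(x) = x^2 - x - 17

From 2α - 1 = √(69), squaring gives (2α - 1)^2 = 69, i.e. 4α^2 - 4α + 1 = 69, so α^2 - α + (1 - 69)/4 = 0. Since 69 ≡ 1 (mod 4), (1 - 69)/4 = -17 ∈ Z. The polynomial x^2 - x - 17 has discriminant 1 - 4·(-17) = 69, which is not a perfect square in Q (d = 69 is squarefree and ≠ 1), so x^2 - x - 17 is irreducible over Q. It is the minimal polynomial of α.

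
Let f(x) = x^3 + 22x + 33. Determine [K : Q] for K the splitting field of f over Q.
[K : Q] = 6

By the rational root test, any rational root of the monic integer polynomial f(x) = x^3 + 22x + 33 must be an integer dividing the constant term 33, i.e. one of ±{1, 3, 11, 33}. Evaluating: f(1) = 56, f(-1) = 10, f(3) = 126, f(-3) = -60, f(11) = 1606, f(-11) = -1540, f(33) = 36696, f(-33) = -36630; none is 0, so f has no rational root and is therefore irreducible over Q (a cubic with no linear factor over a field is irreducible). For an irreducible cubic, the Galois group is A_3 or S_3 according as the discriminant disc(f) = -4a^3 - 27b^2 = -4·(22)^3 - 27·(33)^2 = -71995 is or is not a square in Q. Here disc(f) = -71995 is not a perfect square in Q, so the Galois group of f over Q is not contained in A_3 and must be all of S_3. The splitting field has degree |S_3| = 6 over Q, so [K : Q] = 6.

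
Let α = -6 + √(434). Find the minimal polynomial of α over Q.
m_α(x) = x^2 + 12x - 398

From α + 6 = √(434), squaring gives (α + 6)^2 = 434, i.e. α^2 + 12α + 36 = 434, so α^2 + 12α - 398 = 0. The discriminant of x^2 + 12x - 398 is (12)^2 - 4·(-398) = 144 + 1592 = 1736, and 4·(434) is not a perfect square in Q since 434 is squarefree and ≠ 1. Hence x^2 + 12x - 398 is irreducible over Q and is the minimal polynomial of α.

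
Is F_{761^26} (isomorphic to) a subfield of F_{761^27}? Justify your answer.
No: F_{761^26} is not a subfield of F_{761^27}

F_{p^m} embeds in F_{p^n} iff m | n. Here 26 ∤ 27 (since 27 = 1·26 + 1 with remainder 1 ≠ 0), so F_{761^26} is not a subfield of F_{761^27}. Equivalently: if it were, the tower law would give 26 = [F_{761^26}:F_761] dividing [F_{761^27}:F_761] = 27, contradiction.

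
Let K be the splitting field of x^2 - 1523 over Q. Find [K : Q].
[K : Q] = 2

f(x) = x^2 - 1523 factors as (x - √1523)(x + √1523). The splitting field is K = Q(√1523). Since 1523 is squarefree and > 1, it is not a perfect square, so x^2 - 1523 is irreducible over Q and [Q(√1523) : Q] = 2. Hence [K : Q] = 2.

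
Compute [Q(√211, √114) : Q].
[Q(√211, √114) : Q] = 4

[Q(√211):Q] = 2 (min poly x^2 - 211, irreducible since 211 is squarefree > 1). For the top step, suppose √114 ∈ Q(√211), say √114 = c + d√211 with c, d ∈ Q. Squaring: 114 = c^2 + 211d^2 + 2cd√211. Since √211 ∉ Q this forces 2cd = 0. If d = 0 then √114 = c ∈ Q, contradicting 114 squarefree > 1. If c = 0 then 114 = 211d^2, so 211·114 = (211d)^2 is a perfect square in Q — but 211·114 = 24054 is not a perfect square (since 211 and 114 are distinct squarefree integers). Contradiction. Hence √114 ∉ Q(√211), so x^2 - 114 stays irreducible over Q(√211) and [Q(√211, √114) : Q(√211)] = 2. By the tower law, [Q(√211, √114) : Q] = 2 · 2 = 4.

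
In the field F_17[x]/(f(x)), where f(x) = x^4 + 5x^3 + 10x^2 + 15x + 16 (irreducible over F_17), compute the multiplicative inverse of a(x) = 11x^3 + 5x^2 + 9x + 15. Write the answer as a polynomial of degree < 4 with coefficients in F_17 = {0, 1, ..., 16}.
a(x)^(-1) ≡ 7x^3 + 16x^2 + x + 16 (mod f(x))

Since f is irreducible over F_17, F_17[x]/(f) is a field and a(x) ≠ 0 has an inverse. Apply the extended Euclidean algorithm to f(x) and a(x) in F_17[x]: f(x) = (14x + 8)·a(x) + (14x^2 + 5x + 15);  a(x) = (2x + 13)·(14x^2 + 5x + 15) + (16x + 7);  (14x^2 + 5x + 15) = (3x + 16)·(16x + 7) + (5). The last nonzero remainder is the constant 5 = gcd(f, a) in F_17. Back-substituting through the division chain expresses 5 = s(x)·a(x) + t(x)·f(x) with s(x) ≡ x^3 + 12x^2 + 5x + 12 (mod f), so (x^3 + 12x^2 + 5x + 12)·a(x) ≡ 5 (mod f). Multiplying by 5^(-1) ≡ 7 in F_17 gives a(x)^(-1) ≡ 7·(x^3 + 12x^2 + 5x + 12) ≡ 7x^3 + 16x^2 + x + 16 (mod f). Check: (11x^3 + 5x^2 + 9x + 15)·(7x^3 + 16x^2 + x + 16) = 9x^6 + 7x^5 + x^4 + 5x^3 + 6x^2 + 6x + 2 ≡ 1 (mod x^4 + 5x^3 + 10x^2 + 15x + 16).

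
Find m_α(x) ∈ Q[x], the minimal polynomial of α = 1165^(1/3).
m_α(x) = x^3 - 1165

α satisfies α^3 = 1165, so x^3 - 1165 annihilates α. By the rational root test, a rational root p/q (in lowest terms) of x^3 - 1165 would satisfy p^3 = 1165 q^3, forcing q = 1 and p^3 = 1165; but 1165 is not a perfect cube, contradiction. A monic cubic over Q with no rational root is irreducible (any nontrivial factorization would include a linear factor). Hence x^3 - 1165 is the minimal polynomial of α, and in particular [Q(α):Q] = 3.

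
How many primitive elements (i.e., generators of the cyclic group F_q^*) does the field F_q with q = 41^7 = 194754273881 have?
There are φ(194754273880) = 76090041216 primitive elements

F_q^* is cyclic of order q - 1 = 194754273880. A cyclic group of order m has exactly φ(m) generators. Here m = 194754273880 = 2^3 · 5 · 43 · 113229229, so the number of primitive elements is φ(194754273880) = 76090041216.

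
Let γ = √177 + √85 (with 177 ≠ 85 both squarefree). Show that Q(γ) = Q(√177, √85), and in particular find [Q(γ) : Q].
[Q(γ) : Q] = 4 (equivalently, Q(γ) = Q(√177, √85))

Obviously Q(γ) ⊆ Q(√177, √85), and [Q(√177, √85):Q] = 4 (since 177, 85 are distinct squarefree integers > 1 with 15045 not a perfect square). To show equality we compute the minimal polynomial of γ. From γ = √177 + √85: γ^2 = 177 + 2√(15045) + 85 = 262 + 2√(15045), so γ^2 - 262 = 2√(15045); squaring, (γ^2 - 262)^2 = 4·15045, i.e. γ^4 - 524γ^2 + 68644 - 60180 = 0, i.e. γ^4 - 524γ^2 + 8464 = 0. So γ is a root of x^4 - 524x^2 + 8464. This polynomial is irreducible over Q: it has no rational root (each ±√177 ± √85 is irrational), and any factorization into two quadratics over Q would force √(15045) ∈ Q (pairing opposite roots) or √177, √85 ∈ Q (other pairings), all impossible. Hence [Q(γ):Q] = 4 = [Q(√177, √85):Q], so Q(γ) = Q(√177, √85).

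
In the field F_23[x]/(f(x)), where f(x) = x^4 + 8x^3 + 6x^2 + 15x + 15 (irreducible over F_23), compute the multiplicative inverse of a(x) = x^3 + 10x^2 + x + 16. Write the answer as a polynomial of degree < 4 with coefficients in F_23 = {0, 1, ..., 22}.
a(x)^(-1) ≡ 12x^3 + 6x^2 + 12x + 12 (mod f(x))

Since f is irreducible over F_23, F_23[x]/(f) is a field and a(x) ≠ 0 has an inverse. Apply the extended Euclidean algorithm to f(x) and a(x) in F_23[x]: f(x) = (x + 21)·a(x) + (2x^2 + x + 1);  a(x) = (12x + 22)·(2x^2 + x + 1) + (13x + 17);  (2x^2 + x + 1) = (9x + 6)·(13x + 17) + (14). The last nonzero remainder is the constant 14 = gcd(f, a) in F_23. Back-substituting through the division chain expresses 14 = s(x)·a(x) + t(x)·f(x) with s(x) ≡ 7x^3 + 15x^2 + 7x + 7 (mod f), so (7x^3 + 15x^2 + 7x + 7)·a(x) ≡ 14 (mod f). Multiplying by 14^(-1) ≡ 5 in F_23 gives a(x)^(-1) ≡ 5·(7x^3 + 15x^2 + 7x + 7) ≡ 12x^3 + 6x^2 + 12x + 12 (mod f). Check: (x^3 + 10x^2 + x + 16)·(12x^3 + 6x^2 + 12x + 12) = 12x^6 + 11x^5 + 15x^4 + 8x^3 + 21x^2 + 20x + 8 ≡ 1 (mod x^4 + 8x^3 + 6x^2 + 15x + 15).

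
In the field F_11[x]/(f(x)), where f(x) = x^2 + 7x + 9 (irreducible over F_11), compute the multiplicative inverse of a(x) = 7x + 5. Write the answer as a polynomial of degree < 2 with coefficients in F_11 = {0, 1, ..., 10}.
a(x)^(-1) ≡ 4x (mod f(x))

Since f is irreducible over F_11, F_11[x]/(f) is a field and a(x) ≠ 0 has an inverse. Apply the extended Euclidean algorithm to f(x) and a(x) in F_11[x]: f(x) = (8x)·a(x) + (9). The last nonzero remainder is the constant 9 = gcd(f, a) in F_11. Back-substituting through the division chain expresses 9 = s(x)·a(x) + t(x)·f(x) with s(x) ≡ 3x (mod f), so (3x)·a(x) ≡ 9 (mod f). Multiplying by 9^(-1) ≡ 5 in F_11 gives a(x)^(-1) ≡ 5·(3x) ≡ 4x (mod f). Check: (7x + 5)·(4x) = 6x^2 + 9x ≡ 1 (mod x^2 + 7x + 9).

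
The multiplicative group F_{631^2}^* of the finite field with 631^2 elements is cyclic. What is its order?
|F_{631^2}^*| = 398160

F_{631^2} has 631^2 = 398161 elements; its multiplicative group consists of all nonzero elements, so |F_{631^2}^*| = 398161 - 1 = 398160. (It is cyclic since any finite subgroup of the multiplicative group of a field is cyclic.)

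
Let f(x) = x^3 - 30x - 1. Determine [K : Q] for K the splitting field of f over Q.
[K : Q] = 6

By the rational root test, any rational root of the monic integer polynomial f(x) = x^3 - 30x - 1 must be an integer dividing the constant term -1, i.e. one of ±{1}. Evaluating: f(1) = -30, f(-1) = 28; none is 0, so f has no rational root and is therefore irreducible over Q (a cubic with no linear factor over a field is irreducible). For an irreducible cubic, the Galois group is A_3 or S_3 according as the discriminant disc(f) = -4a^3 - 27b^2 = -4·(-30)^3 - 27·(-1)^2 = 107973 is or is not a square in Q. Here disc(f) = 107973 is not a perfect square in Q, so the Galois group of f over Q is not contained in A_3 and must be all of S_3. The splitting field has degree |S_3| = 6 over Q, so [K : Q] = 6.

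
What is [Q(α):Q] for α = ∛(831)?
[Q(α):Q] = 3

The minimal polynomial of α is x^3 - 831, irreducible over Q since 831 is not a perfect cube (so x^3 - 831 has no rational root). Hence [Q(α):Q] = deg(m_α) = 3.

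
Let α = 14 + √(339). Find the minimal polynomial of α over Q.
m_α(x) = x^2 - 28x - 143

From α - 14 = √(339), squaring gives (α - 14)^2 = 339, i.e. α^2 - 28α + 196 = 339, so α^2 - 28α - 143 = 0. The discriminant of x^2 - 28x - 143 is (-28)^2 - 4·(-143) = 784 + 572 = 1356, and 4·(339) is not a perfect square in Q since 339 is squarefree and ≠ 1. Hence x^2 - 28x - 143 is irreducible over Q and is the minimal polynomial of α.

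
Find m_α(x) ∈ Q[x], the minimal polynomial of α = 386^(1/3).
m_α(x) = x^3 - 386

α satisfies α^3 = 386, so x^3 - 386 annihilates α. By the rational root test, a rational root p/q (in lowest terms) of x^3 - 386 would satisfy p^3 = 386 q^3, forcing q = 1 and p^3 = 386; but 386 is not a perfect cube, contradiction. A monic cubic over Q with no rational root is irreducible (any nontrivial factorization would include a linear factor). Hence x^3 - 386 is the minimal polynomial of α, and in particular [Q(α):Q] = 3.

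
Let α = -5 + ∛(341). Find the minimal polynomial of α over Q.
m_α(x) = x^3 + 15x^2 + 75x - 216

Set β = α + 5 = ∛(341), so β^3 = 341. Then (α + 5)^3 - 341 = 0, i.e. α is a root of g(x) = (x + 5)^3 - 341 = x^3 + 15x^2 + 75x - 216. Since g(x) = h(x + 5) where h(x) = x^3 - 341, and h is irreducible over Q (because 341 is not a perfect cube, so h has no rational root, and a monic cubic with no rational root is irreducible), g is also irreducible (irreducibility is preserved under the substitution x → x + 5). Hence m_α(x) = x^3 + 15x^2 + 75x - 216.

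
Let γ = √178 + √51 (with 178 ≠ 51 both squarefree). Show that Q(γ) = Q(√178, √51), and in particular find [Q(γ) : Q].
[Q(γ) : Q] = 4 (equivalently, Q(γ) = Q(√178, √51))

Obviously Q(γ) ⊆ Q(√178, √51), and [Q(√178, √51):Q] = 4 (since 178, 51 are distinct squarefree integers > 1 with 9078 not a perfect square). To show equality we compute the minimal polynomial of γ. From γ = √178 + √51: γ^2 = 178 + 2√(9078) + 51 = 229 + 2√(9078), so γ^2 - 229 = 2√(9078); squaring, (γ^2 - 229)^2 = 4·9078, i.e. γ^4 - 458γ^2 + 52441 - 36312 = 0, i.e. γ^4 - 458γ^2 + 16129 = 0. So γ is a root of x^4 - 458x^2 + 16129. This polynomial is irreducible over Q: it has no rational root (each ±√178 ± √51 is irrational), and any factorization into two quadratics over Q would force √(9078) ∈ Q (pairing opposite roots) or √178, √51 ∈ Q (other pairings), all impossible. Hence [Q(γ):Q] = 4 = [Q(√178, √51):Q], so Q(γ) = Q(√178, √51).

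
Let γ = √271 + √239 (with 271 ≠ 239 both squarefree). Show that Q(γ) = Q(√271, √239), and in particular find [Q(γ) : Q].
[Q(γ) : Q] = 4 (equivalently, Q(γ) = Q(√271, √239))

Obviously Q(γ) ⊆ Q(√271, √239), and [Q(√271, √239):Q] = 4 (since 271, 239 are distinct squarefree integers > 1 with 64769 not a perfect square). To show equality we compute the minimal polynomial of γ. From γ = √271 + √239: γ^2 = 271 + 2√(64769) + 239 = 510 + 2√(64769), so γ^2 - 510 = 2√(64769); squaring, (γ^2 - 510)^2 = 4·64769, i.e. γ^4 - 1020γ^2 + 260100 - 259076 = 0, i.e. γ^4 - 1020γ^2 + 1024 = 0. So γ is a root of x^4 - 1020x^2 + 1024. This polynomial is irreducible over Q: it has no rational root (each ±√271 ± √239 is irrational), and any factorization into two quadratics over Q would force √(64769) ∈ Q (pairing opposite roots) or √271, √239 ∈ Q (other pairings), all impossible. Hence [Q(γ):Q] = 4 = [Q(√271, √239):Q], so Q(γ) = Q(√271, √239).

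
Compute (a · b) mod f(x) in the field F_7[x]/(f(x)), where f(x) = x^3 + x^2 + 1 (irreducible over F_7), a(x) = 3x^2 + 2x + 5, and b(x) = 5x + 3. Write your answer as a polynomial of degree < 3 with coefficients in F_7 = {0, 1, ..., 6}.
a · b ≡ 4x^2 + 3x (mod f(x))

Multiply in F_7[x]: a(x)·b(x) = (3x^2 + 2x + 5)·(5x + 3) = x^3 + 5x^2 + 3x + 1. This has degree ≥ 3, so divide by f(x) over F_7: x^3 + 5x^2 + 3x + 1 = (1)·(x^3 + x^2 + 1) + (4x^2 + 3x). Hence a·b ≡ 4x^2 + 3x (mod f). (F_7[x]/(f) is a field with 7^3 = 343 elements since f is irreducible of degree 3.)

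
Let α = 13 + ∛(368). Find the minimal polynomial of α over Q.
m_α(x) = x^3 - 39x^2 + 507x - 2565

Set β = α - 13 = ∛(368), so β^3 = 368. Then (α - 13)^3 - 368 = 0, i.e. α is a root of g(x) = (x - 13)^3 - 368 = x^3 - 39x^2 + 507x - 2565. Since g(x) = h(x - 13) where h(x) = x^3 - 368, and h is irreducible over Q (because 368 is not a perfect cube, so h has no rational root, and a monic cubic with no rational root is irreducible), g is also irreducible (irreducibility is preserved under the substitution x → x - 13). Hence m_α(x) = x^3 - 39x^2 + 507x - 2565.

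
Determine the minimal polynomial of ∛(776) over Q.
m_α(x) = x^3 - 776

α satisfies α^3 = 776, so x^3 - 776 annihilates α. By the rational root test, a rational root p/q (in lowest terms) of x^3 - 776 would satisfy p^3 = 776 q^3, forcing q = 1 and p^3 = 776; but 776 is not a perfect cube, contradiction. A monic cubic over Q with no rational root is irreducible (any nontrivial factorization would include a linear factor). Hence x^3 - 776 is the minimal polynomial of α, and in particular [Q(α):Q] = 3.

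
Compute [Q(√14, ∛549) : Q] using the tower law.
[Q(√14, ∛549) : Q] = 6

Let L = Q(√14, ∛549). Since Q(√14) ⊂ L and [Q(√14):Q] = 2, the tower law gives 2 | [L:Q]. Likewise Q(∛549) ⊂ L with [Q(∛549):Q] = 3 (because 549 is not a perfect cube), so 3 | [L:Q]. As gcd(2,3) = 1, [L:Q] is divisible by 6. Conversely L is generated over Q by √14 and ∛549, so [L:Q] ≤ 2·3 = 6. Therefore [Q(√14, ∛549) : Q] = 6.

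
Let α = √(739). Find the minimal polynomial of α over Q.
m_α(x) = x^2 - 739

α satisfies α^2 - 739 = 0, so x^2 - 739 annihilates α. Since d = 739 is squarefree and ≠ 1, it is not a perfect square in Q, so x^2 - 739 has no rational root and is therefore irreducible over Q (a degree-2 polynomial over a field is irreducible iff it has no root). Hence m_α(x) = x^2 - 739.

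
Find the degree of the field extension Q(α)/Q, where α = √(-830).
[Q(α):Q] = 2

[Q(α):Q] equals the degree of the minimal polynomial of α. Here α^2 = -830 and x^2 + 830 is irreducible (d = -830 is squarefree, ≠ 1, hence not a square), so deg(m_α) = 2. Thus [Q(α):Q] = 2.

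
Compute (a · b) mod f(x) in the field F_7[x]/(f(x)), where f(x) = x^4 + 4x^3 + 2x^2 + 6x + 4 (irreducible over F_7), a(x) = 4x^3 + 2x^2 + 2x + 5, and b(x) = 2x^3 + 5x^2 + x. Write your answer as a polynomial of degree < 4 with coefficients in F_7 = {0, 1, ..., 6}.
a · b ≡ x^3 + 3x^2 + x + 4 (mod f(x))

Multiply in F_7[x]: a(x)·b(x) = (4x^3 + 2x^2 + 2x + 5)·(2x^3 + 5x^2 + x) = x^6 + 3x^5 + 4x^4 + x^3 + 6x^2 + 5x. This has degree ≥ 4, so divide by f(x) over F_7: x^6 + 3x^5 + 4x^4 + x^3 + 6x^2 + 5x = (x^2 + 6x + 6)·(x^4 + 4x^3 + 2x^2 + 6x + 4) + (x^3 + 3x^2 + x + 4). Hence a·b ≡ x^3 + 3x^2 + x + 4 (mod f). (F_7[x]/(f) is a field with 7^4 = 2401 elements since f is irreducible of degree 4.)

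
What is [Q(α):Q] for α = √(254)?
[Q(α):Q] = 2

[Q(α):Q] equals the degree of the minimal polynomial of α. Here α^2 = 254 and x^2 - 254 is irreducible (d = 254 is squarefree, ≠ 1, hence not a square), so deg(m_α) = 2. Thus [Q(α):Q] = 2.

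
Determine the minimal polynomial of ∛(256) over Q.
m_α(x) = x^3 - 256

α satisfies α^3 = 256, so x^3 - 256 annihilates α. By the rational root test, a rational root p/q (in lowest terms) of x^3 - 256 would satisfy p^3 = 256 q^3, forcing q = 1 and p^3 = 256; but 256 is not a perfect cube, contradiction. A monic cubic over Q with no rational root is irreducible (any nontrivial factorization would include a linear factor). Hence x^3 - 256 is the minimal polynomial of α, and in particular [Q(α):Q] = 3.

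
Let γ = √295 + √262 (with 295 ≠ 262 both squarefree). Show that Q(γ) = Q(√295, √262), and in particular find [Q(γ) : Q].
[Q(γ) : Q] = 4 (equivalently, Q(γ) = Q(√295, √262))

Obviously Q(γ) ⊆ Q(√295, √262), and [Q(√295, √262):Q] = 4 (since 295, 262 are distinct squarefree integers > 1 with 77290 not a perfect square). To show equality we compute the minimal polynomial of γ. From γ = √295 + √262: γ^2 = 295 + 2√(77290) + 262 = 557 + 2√(77290), so γ^2 - 557 = 2√(77290); squaring, (γ^2 - 557)^2 = 4·77290, i.e. γ^4 - 1114γ^2 + 310249 - 309160 = 0, i.e. γ^4 - 1114γ^2 + 1089 = 0. So γ is a root of x^4 - 1114x^2 + 1089. This polynomial is irreducible over Q: it has no rational root (each ±√295 ± √262 is irrational), and any factorization into two quadratics over Q would force √(77290) ∈ Q (pairing opposite roots) or √295, √262 ∈ Q (other pairings), all impossible. Hence [Q(γ):Q] = 4 = [Q(√295, √262):Q], so Q(γ) = Q(√295, √262).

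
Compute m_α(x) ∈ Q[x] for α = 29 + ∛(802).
m_α(x) = x^3 - 87x^2 + 2523x - 25191

Set β = α - 29 = ∛(802), so β^3 = 802. Then (α - 29)^3 - 802 = 0, i.e. α is a root of g(x) = (x - 29)^3 - 802 = x^3 - 87x^2 + 2523x - 25191. Since g(x) = h(x - 29) where h(x) = x^3 - 802, and h is irreducible over Q (because 802 is not a perfect cube, so h has no rational root, and a monic cubic with no rational root is irreducible), g is also irreducible (irreducibility is preserved under the substitution x → x - 29). Hence m_α(x) = x^3 - 87x^2 + 2523x - 25191.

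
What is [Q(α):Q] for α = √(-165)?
[Q(α):Q] = 2

[Q(α):Q] equals the degree of the minimal polynomial of α. Here α^2 = -165 and x^2 + 165 is irreducible (d = -165 is squarefree, ≠ 1, hence not a square), so deg(m_α) = 2. Thus [Q(α):Q] = 2.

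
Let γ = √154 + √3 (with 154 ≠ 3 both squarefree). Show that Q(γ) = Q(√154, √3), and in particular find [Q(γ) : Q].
[Q(γ) : Q] = 4 (equivalently, Q(γ) = Q(√154, √3))

Obviously Q(γ) ⊆ Q(√154, √3), and [Q(√154, √3):Q] = 4 (since 154, 3 are distinct squarefree integers > 1 with 462 not a perfect square). To show equality we compute the minimal polynomial of γ. From γ = √154 + √3: γ^2 = 154 + 2√(462) + 3 = 157 + 2√(462), so γ^2 - 157 = 2√(462); squaring, (γ^2 - 157)^2 = 4·462, i.e. γ^4 - 314γ^2 + 24649 - 1848 = 0, i.e. γ^4 - 314γ^2 + 22801 = 0. So γ is a root of x^4 - 314x^2 + 22801. This polynomial is irreducible over Q: it has no rational root (each ±√154 ± √3 is irrational), and any factorization into two quadratics over Q would force √(462) ∈ Q (pairing opposite roots) or √154, √3 ∈ Q (other pairings), all impossible. Hence [Q(γ):Q] = 4 = [Q(√154, √3):Q], so Q(γ) = Q(√154, √3).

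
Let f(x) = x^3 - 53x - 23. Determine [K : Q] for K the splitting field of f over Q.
[K : Q] = 6

By the rational root test, any rational root of the monic integer polynomial f(x) = x^3 - 53x - 23 must be an integer dividing the constant term -23, i.e. one of ±{1, 23}. Evaluating: f(1) = -75, f(-1) = 29, f(23) = 10925, f(-23) = -10971; none is 0, so f has no rational root and is therefore irreducible over Q (a cubic with no linear factor over a field is irreducible). For an irreducible cubic, the Galois group is A_3 or S_3 according as the discriminant disc(f) = -4a^3 - 27b^2 = -4·(-53)^3 - 27·(-23)^2 = 581225 is or is not a square in Q. Here disc(f) = 581225 is not a perfect square in Q, so the Galois group of f over Q is not contained in A_3 and must be all of S_3. The splitting field has degree |S_3| = 6 over Q, so [K : Q] = 6.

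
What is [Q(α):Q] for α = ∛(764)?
[Q(α):Q] = 3

The minimal polynomial of α is x^3 - 764, irreducible over Q since 764 is not a perfect cube (so x^3 - 764 has no rational root). Hence [Q(α):Q] = deg(m_α) = 3.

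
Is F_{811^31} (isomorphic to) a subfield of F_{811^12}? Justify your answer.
No: F_{811^31} is not a subfield of F_{811^12}

F_{p^m} embeds in F_{p^n} iff m | n. Here 31 ∤ 12 (since 12 = 0·31 + 12 with remainder 12 ≠ 0), so F_{811^31} is not a subfield of F_{811^12}. Equivalently: if it were, the tower law would give 31 = [F_{811^31}:F_811] dividing [F_{811^12}:F_811] = 12, contradiction.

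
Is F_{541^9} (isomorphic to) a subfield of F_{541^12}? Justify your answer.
No: F_{541^9} is not a subfield of F_{541^12}

F_{p^m} embeds in F_{p^n} iff m | n. Here 9 ∤ 12 (since 12 = 1·9 + 3 with remainder 3 ≠ 0), so F_{541^9} is not a subfield of F_{541^12}. Equivalently: if it were, the tower law would give 9 = [F_{541^9}:F_541] dividing [F_{541^12}:F_541] = 12, contradiction.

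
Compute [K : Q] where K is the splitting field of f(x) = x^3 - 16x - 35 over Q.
[K : Q] = 6

By the rational root test, any rational root of the monic integer polynomial f(x) = x^3 - 16x - 35 must be an integer dividing the constant term -35, i.e. one of ±{1, 5, 7, 35}. Evaluating: f(1) = -50, f(-1) = -20, f(5) = 10, f(-5) = -80, f(7) = 196, f(-7) = -266, f(35) = 42280, f(-35) = -42350; none is 0, so f has no rational root and is therefore irreducible over Q (a cubic with no linear factor over a field is irreducible). For an irreducible cubic, the Galois group is A_3 or S_3 according as the discriminant disc(f) = -4a^3 - 27b^2 = -4·(-16)^3 - 27·(-35)^2 = -16691 is or is not a square in Q. Here disc(f) = -16691 is not a perfect square in Q, so the Galois group of f over Q is not contained in A_3 and must be all of S_3. The splitting field has degree |S_3| = 6 over Q, so [K : Q] = 6.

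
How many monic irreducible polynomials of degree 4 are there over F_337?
There are 3224451048 monic irreducible polynomials of degree 4 over F_337

Each element of F_{337^4} that lies in no proper subfield is a root of exactly one monic irreducible of degree 4 over F_337, and each such polynomial has 4 distinct roots in F_{337^4}. By Möbius inversion the count is N_337(4) = (1/4) Σ_{d|4} μ(4/d) · 337^d = (1/4)(μ(4)·337^1 + μ(2)·337^2 + μ(1)·337^4) = 12897804192/4 = 3224451048.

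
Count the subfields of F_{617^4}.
F_{617^4} has 3 subfields

The subfields of F_{p^n} are exactly the fields F_{p^d} for d | n (each is the fixed field of the unique index-d subgroup of Gal(F_{p^n}/F_p) ≅ Z/nZ). The divisors of n = 4 are {1, 2, 4}, giving 3 subfields: F_{617^1}, F_{617^2}, F_{617^4}.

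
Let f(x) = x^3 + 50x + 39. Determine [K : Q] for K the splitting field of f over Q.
[K : Q] = 6

By the rational root test, any rational root of the monic integer polynomial f(x) = x^3 + 50x + 39 must be an integer dividing the constant term 39, i.e. one of ±{1, 3, 13, 39}. Evaluating: f(1) = 90, f(-1) = -12, f(3) = 216, f(-3) = -138, f(13) = 2886, f(-13) = -2808, f(39) = 61308, f(-39) = -61230; none is 0, so f has no rational root and is therefore irreducible over Q (a cubic with no linear factor over a field is irreducible). For an irreducible cubic, the Galois group is A_3 or S_3 according as the discriminant disc(f) = -4a^3 - 27b^2 = -4·(50)^3 - 27·(39)^2 = -541067 is or is not a square in Q. Here disc(f) = -541067 is not a perfect square in Q, so the Galois group of f over Q is not contained in A_3 and must be all of S_3. The splitting field has degree |S_3| = 6 over Q, so [K : Q] = 6.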